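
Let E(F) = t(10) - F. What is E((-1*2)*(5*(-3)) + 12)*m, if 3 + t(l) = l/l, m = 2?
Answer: -88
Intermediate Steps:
t(l) = -2 (t(l) = -3 + l/l = -3 + 1 = -2)
E(F) = -2 - F
E((-1*2)*(5*(-3)) + 12)*m = (-2 - ((-1*2)*(5*(-3)) + 12))*2 = (-2 - (-2*(-15) + 12))*2 = (-2 - (30 + 12))*2 = (-2 - 1*42)*2 = (-2 - 42)*2 = -44*2 = -88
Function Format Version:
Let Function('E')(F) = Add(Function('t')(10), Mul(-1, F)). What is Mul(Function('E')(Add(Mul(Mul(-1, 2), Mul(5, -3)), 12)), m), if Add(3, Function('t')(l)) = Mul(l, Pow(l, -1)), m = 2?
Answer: -88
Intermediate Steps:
Function('t')(l) = -2 (Function('t')(l) = Add(-3, Mul(l, Pow(l, -1))) = Add(-3, 1) = -2)
Function('E')(F) = Add(-2, Mul(-1, F))
Mul(Function('E')(Add(Mul(Mul(-1, 2), Mul(5, -3)), 12)), m) = Mul(Add(-2, Mul(-1, Add(Mul(Mul(-1, 2), Mul(5, -3)), 12))), 2) = Mul(Add(-2, Mul(-1, Add(Mul(-2, -15), 12))), 2) = Mul(Add(-2, Mul(-1, Add(30, 12))), 2) = Mul(Add(-2, Mul(-1, 42)), 2) = Mul(Add(-2, -42), 2) = Mul(-44, 2) = -88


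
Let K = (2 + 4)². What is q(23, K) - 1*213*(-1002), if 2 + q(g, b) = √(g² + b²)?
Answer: 213424 + 5*√73 ≈ 2.1347e+5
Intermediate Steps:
K = 36 (K = 6² = 36)
q(g, b) = -2 + √(b² + g²) (q(g, b) = -2 + √(g² + b²) = -2 + √(b² + g²))
q(23, K) - 1*213*(-1002) = (-2 + √(36² + 23²)) - 1*213*(-1002) = (-2 + √(1296 + 529)) - 213*(-1002) = (-2 + √1825) + 213426 = (-2 + 5*√73) + 213426 = 213424 + 5*√73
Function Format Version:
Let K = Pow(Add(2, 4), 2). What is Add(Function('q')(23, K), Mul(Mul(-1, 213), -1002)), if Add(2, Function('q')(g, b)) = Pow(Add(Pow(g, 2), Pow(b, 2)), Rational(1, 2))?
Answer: Add(213424, Mul(5, Pow(73, Rational(1, 2)))) ≈ 2.1347e+5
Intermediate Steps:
K = 36 (K = Pow(6, 2) = 36)
Function('q')(g, b) = Add(-2, Pow(Add(Pow(b, 2), Pow(g, 2)), Rational(1, 2))) (Function('q')(g, b) = Add(-2, Pow(Add(Pow(g, 2), Pow(b, 2)), Rational(1, 2))) = Add(-2, Pow(Add(Pow(b, 2), Pow(g, 2)), Rational(1, 2))))
Add(Function('q')(23, K), Mul(Mul(-1, 213), -1002)) = Add(Add(-2, Pow(Add(Pow(36, 2), Pow(23, 2)), Rational(1, 2))), Mul(Mul(-1, 213), -1002)) = Add(Add(-2, Pow(Add(1296, 529), Rational(1, 2))), Mul(-213, -1002)) = Add(Add(-2, Pow(1825, Rational(1, 2))), 213426) = Add(Add(-2, Mul(5, Pow(73, Rational(1, 2)))), 213426) = Add(213424, Mul(5, Pow(73, Rational(1, 2))))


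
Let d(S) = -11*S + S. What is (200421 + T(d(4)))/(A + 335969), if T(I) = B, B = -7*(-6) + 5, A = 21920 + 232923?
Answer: 50117/147703 ≈ 0.33931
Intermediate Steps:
A = 254843
d(S) = -10*S
B = 47 (B = 42 + 5 = 47)
T(I) = 47
(200421 + T(d(4)))/(A + 335969) = (200421 + 47)/(254843 + 335969) = 200468/590812 = 200468*(1/590812) = 50117/147703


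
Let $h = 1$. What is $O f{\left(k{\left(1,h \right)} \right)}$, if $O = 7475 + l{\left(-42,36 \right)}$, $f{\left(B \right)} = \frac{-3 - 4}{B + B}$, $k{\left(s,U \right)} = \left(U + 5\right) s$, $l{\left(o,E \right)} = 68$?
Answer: $- \frac{52801}{12} \approx -4400.1$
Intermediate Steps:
$k{\left(s,U \right)} = s \left(5 + U\right)$ ($k{\left(s,U \right)} = \left(5 + U\right) s = s \left(5 + U\right)$)
$f{\left(B \right)} = - \frac{7}{2 B}$
$O = 7543$ ($O = 7475 + 68 = 7543$)
$O f{\left(k{\left(1,h \right)} \right)} = 7543 \left(- \frac{7}{2 \cdot 1 \left(5 + 1\right)}\right) = 7543 \left(- \frac{7}{2 \cdot 1 \cdot 6}\right) = 7543 \left(- \frac{7}{2 \cdot 6}\right) = 7543 \left(\left(- \frac{7}{2}\right) \frac{1}{6}\right) = 7543 \left(- \frac{7}{12}\right) = - \frac{52801}{12}$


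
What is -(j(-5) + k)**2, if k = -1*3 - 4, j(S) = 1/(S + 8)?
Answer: -400/9 ≈ -44.444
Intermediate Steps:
j(S) = 1/(8 + S)
k = -7 (k = -3 - 4 = -7)
-(j(-5) + k)**2 = -(1/(8 - 5) - 7)**2 = -(1/3 - 7)**2 = -(-20/3)**2 = -1*400/9 = -400/9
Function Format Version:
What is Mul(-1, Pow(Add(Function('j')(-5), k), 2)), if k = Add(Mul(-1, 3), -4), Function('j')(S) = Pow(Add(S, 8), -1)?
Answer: Rational(-400, 9) ≈ -44.444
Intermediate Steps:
Function('j')(S) = Pow(Add(8, S), -1)
k = -7 (k = Add(-3, -4) = -7)
Mul(-1, Pow(Add(Function('j')(-5), k), 2)) = Mul(-1, Pow(Add(Pow(Add(8, -5), -1), -7), 2)) = Mul(-1, Pow(Add(Pow(3, -1), -7), 2)) = Mul(-1, Pow(Add(Rational(1, 3), -7), 2)) = Mul(-1, Pow(Rational(-20, 3), 2)) = Mul(-1, Rational(400, 9)) = Rational(-400, 9)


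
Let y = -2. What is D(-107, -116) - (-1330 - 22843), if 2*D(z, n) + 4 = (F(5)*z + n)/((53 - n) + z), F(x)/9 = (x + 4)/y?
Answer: 6002843/248 ≈ 24205.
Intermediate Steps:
F(x) = -18 - 9*x/2 (F(x) = 9*((x + 4)/(-2)) = 9*((4 + x)*(-1/2)) = 9*(-2 - x/2) = -18 - 9*x/2)
D(z, n) = -2 + (n - 81*z/2)/(2*(53 + z - n)) (D(z, n) = -2 + (((-18 - 9/2*5)*z + n)/((53 - n) + z))/2 = -2 + (((-18 - 45/2)*z + n)/(53 + z - n))/2 = -2 + ((-81*z/2 + n)/(53 + z - n))/2 = -2 + ((n - 81*z/2)/(53 + z - n))/2 = -2 + (n - 81*z/2)/(2*(53 + z - n)))
D(-107, -116) - (-1330 - 22843) = (-424 - 89*(-107) + 10*(-116))/(4*(53 - 107 - 1*(-116))) - (-1330 - 22843) = (-424 + 9523 - 1160)/(4*(53 - 107 + 116)) - 1*(-24173) = (1/4)*7939/62 + 24173 = (1/4)*(1/62)*7939 + 24173 = 7939/248 + 24173 = 6002843/248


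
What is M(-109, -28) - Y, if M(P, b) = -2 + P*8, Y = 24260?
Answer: -25134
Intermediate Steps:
M(P, b) = -2 + 8*P
M(-109, -28) - Y = (-2 + 8*(-109)) - 1*24260 = (-2 - 872) - 24260 = -874 - 24260 = -25134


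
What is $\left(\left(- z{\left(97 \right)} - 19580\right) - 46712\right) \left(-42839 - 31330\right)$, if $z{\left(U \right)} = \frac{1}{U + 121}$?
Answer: $\frac{1071864948033}{218} \approx 4.9168 \cdot 10^{9}$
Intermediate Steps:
$z{\left(U \right)} = \frac{1}{121 + U}$
$\left(\left(- z{\left(97 \right)} - 19580\right) - 46712\right) \left(-42839 - 31330\right) = \left(\left(- \frac{1}{121 + 97} - 19580\right) - 46712\right) \left(-42839 - 31330\right) = \left(\left(- \frac{1}{218} - 19580\right) - 46712\right) \left(-74169\right) = \left(- \frac{4268441}{218} - 46712\right) \left(-74169\right) = \left(- \frac{14451657}{218}\right) \left(-74169\right) = \frac{1071864948033}{218}$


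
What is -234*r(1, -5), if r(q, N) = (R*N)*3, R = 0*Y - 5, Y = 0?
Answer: -17550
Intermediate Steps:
R = -5 (R = 0*0 - 5 = 0 - 5 = -5)
r(q, N) = -15*N (r(q, N) = -5*N*3 = -15*N)
-234*r(1, -5) = -(-3510)*(-5) = -234*75 = -17550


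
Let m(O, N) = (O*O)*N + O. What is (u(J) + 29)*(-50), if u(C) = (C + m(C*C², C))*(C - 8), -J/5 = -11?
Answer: -3577723191893200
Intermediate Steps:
J = 55 (J = -5*(-11) = 55)
m(O, N) = O + N*O² (m(O, N) = O²*N + O = N*O² + O = O + N*O²)
u(C) = (-8 + C)*(C + C³*(1 + C⁴)) (u(C) = (C + (C*C²)*(1 + C*(C*C²)))*(C - 8) = (C + C³*(1 + C*C³))*(-8 + C) = (C + C³*(1 + C⁴))*(-8 + C) = (-8 + C)*(C + C³*(1 + C⁴)))
(u(J) + 29)*(-50) = (55*(-8 + 55 + 55³ + 55⁷ - 8*55² - 8*55⁶) + 29)*(-50) = (55*(-8 + 55 + 166375 + 1522435234375 - 8*3025 - 8*27680640625) + 29)*(-50) = (55*(-8 + 55 + 166375 + 1522435234375 - 24200 - 221445125000) + 29)*(-50) = (55*1300990251597 + 29)*(-50) = (71554463837835 + 29)*(-50) = 71554463837864*(-50) = -3577723191893200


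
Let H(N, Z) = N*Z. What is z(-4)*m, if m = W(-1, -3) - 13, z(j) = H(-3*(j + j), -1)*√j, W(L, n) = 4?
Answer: 432*I ≈ 432.0*I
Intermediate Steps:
z(j) = 6*j^(3/2) (z(j) = (-3*(j + j)*(-1))*√j = (-6*j*(-1))*√j = (6*j)*√j = 6*j^(3/2))
m = -9 (m = 4 - 13 = -9)
z(-4)*m = (6*(-4)^(3/2))*(-9) = (6*(-8*I))*(-9) = -48*I*(-9) = 432*I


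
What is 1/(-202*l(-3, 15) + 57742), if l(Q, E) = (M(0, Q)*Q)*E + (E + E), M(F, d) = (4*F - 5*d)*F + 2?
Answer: 1/69862 ≈ 1.4314e-5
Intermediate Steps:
M(F, d) = 2 + F*(-5*d + 4*F) (M(F, d) = (-5*d + 4*F)*F + 2 = F*(-5*d + 4*F) + 2 = 2 + F*(-5*d + 4*F))
l(Q, E) = 2*E + 2*E*Q (l(Q, E) = ((2 + 4*0² - 5*0*Q)*Q)*E + (E + E) = ((2 + 4*0 + 0)*Q)*E + 2*E = ((2 + 0 + 0)*Q)*E + 2*E = (2*Q)*E + 2*E = 2*E*Q + 2*E = 2*E + 2*E*Q)
1/(-202*l(-3, 15) + 57742) = 1/(-404*15*(1 - 3) + 57742) = 1/(-404*15*(-2) + 57742) = 1/(-202*(-60) + 57742) = 1/(12120 + 57742) = 1/69862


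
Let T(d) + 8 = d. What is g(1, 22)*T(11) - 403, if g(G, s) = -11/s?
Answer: -809/2 ≈ -404.50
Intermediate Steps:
T(d) = -8 + d
g(1, 22)*T(11) - 403 = (-11/22)*(-8 + 11) - 403 = -11*1/22*3 - 403 = -1/2*3 - 403 = -3/2 - 403 = -809/2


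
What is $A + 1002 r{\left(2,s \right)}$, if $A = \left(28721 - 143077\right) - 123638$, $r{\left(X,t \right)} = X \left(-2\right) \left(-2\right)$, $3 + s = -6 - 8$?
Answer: $-229978$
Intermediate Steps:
$s = -17$ ($s = -3 - 14 = -17$)
$r{\left(X,t \right)} = 4 X$ ($r{\left(X,t \right)} = - 2 X \left(-2\right) = 4 X$)
$A = -237994$ ($A = -114356 - 123638 = -237994$)
$A + 1002 r{\left(2,s \right)} = -237994 + 1002 \cdot 4 \cdot 2 = -237994 + 1002 \cdot 8 = -237994 + 8016 = -229978$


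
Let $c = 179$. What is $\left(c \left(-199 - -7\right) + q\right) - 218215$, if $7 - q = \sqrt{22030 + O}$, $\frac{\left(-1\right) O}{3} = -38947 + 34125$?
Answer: $-252576 - 4 \sqrt{2281} \approx -2.5277 \cdot 10^{5}$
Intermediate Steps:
$O = 14466$ ($O = - 3 \left(-38947 + 34125\right) = \left(-3\right) \left(-4822\right) = 14466$)
$q = 7 - 4 \sqrt{2281}$ ($q = 7 - \sqrt{22030 + 14466} = 7 - \sqrt{36496} = 7 - 4 \sqrt{2281} \approx -184.04$)
$\left(c \left(-199 - -7\right) + q\right) - 218215 = \left(179 \left(-199 - -7\right) + \left(7 - 4 \sqrt{2281}\right)\right) - 218215 = \left(179 \left(-199 + \left(-8 + 15\right)\right) + \left(7 - 4 \sqrt{2281}\right)\right) - 218215 = \left(179 \left(-199 + 7\right) + \left(7 - 4 \sqrt{2281}\right)\right) - 218215 = \left(179 \left(-192\right) + \left(7 - 4 \sqrt{2281}\right)\right) - 218215 = \left(-34368 + \left(7 - 4 \sqrt{2281}\right)\right) - 218215 = \left(-34361 - 4 \sqrt{2281}\right) - 218215 = -252576 - 4 \sqrt{2281}$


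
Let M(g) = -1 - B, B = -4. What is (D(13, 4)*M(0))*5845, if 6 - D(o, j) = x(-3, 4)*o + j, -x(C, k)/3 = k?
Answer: 2770530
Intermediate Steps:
x(C, k) = -3*k
M(g) = 3 (M(g) = -1 - 1*(-4) = -1 + 4 = 3)
D(o, j) = 6 - j + 12*o (D(o, j) = 6 - ((-3*4)*o + j) = 6 - (-12*o + j) = 6 - (j - 12*o) = 6 + (-j + 12*o) = 6 - j + 12*o)
(D(13, 4)*M(0))*5845 = ((6 - 1*4 + 12*13)*3)*5845 = ((6 - 4 + 156)*3)*5845 = (158*3)*5845 = 474*5845 = 2770530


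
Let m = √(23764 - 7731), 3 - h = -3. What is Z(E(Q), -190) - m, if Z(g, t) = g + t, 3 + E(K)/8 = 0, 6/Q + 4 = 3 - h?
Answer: -214 - √16033 ≈ -340.62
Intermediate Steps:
h = 6 (h = 3 - 1*(-3) = 3 + 3 = 6)
Q = -6/7 (Q = 6/(-4 + (3 - 1*6)) = 6/(-4 + (3 - 6)) = 6/(-4 - 3) = 6/(-7) = 6*(-⅐) = -6/7 ≈ -0.85714)
E(K) = -24 (E(K) = -24 + 8*0 = -24 + 0 = -24)
m = √16033 ≈ 126.62
Z(E(Q), -190) - m = (-24 - 190) - √16033 = -214 - √16033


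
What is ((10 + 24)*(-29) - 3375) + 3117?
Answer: -1244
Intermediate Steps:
((10 + 24)*(-29) - 3375) + 3117 = (34*(-29) - 3375) + 3117 = (-986 - 3375) + 3117 = -4361 + 3117 = -1244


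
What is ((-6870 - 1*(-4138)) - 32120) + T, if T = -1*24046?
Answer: -58898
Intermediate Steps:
T = -24046
((-6870 - 1*(-4138)) - 32120) + T = ((-6870 - 1*(-4138)) - 32120) - 24046 = ((-6870 + 4138) - 32120) - 24046 = (-2732 - 32120) - 24046 = -34852 - 24046 = -58898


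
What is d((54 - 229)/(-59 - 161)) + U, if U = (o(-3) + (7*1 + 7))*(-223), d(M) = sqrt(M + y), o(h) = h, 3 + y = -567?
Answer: -2453 + I*sqrt(275495)/22 ≈ -2453.0 + 23.858*I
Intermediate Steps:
y = -570 (y = -3 - 567 = -570)
d(M) = sqrt(-570 + M) (d(M) = sqrt(M - 570) = sqrt(-570 + M))
U = -2453 (U = (-3 + (7*1 + 7))*(-223) = (-3 + (7 + 7))*(-223) = (-3 + 14)*(-223) = 11*(-223) = -2453)
d((54 - 229)/(-59 - 161)) + U = sqrt(-570 + (54 - 229)/(-59 - 161)) - 2453 = sqrt(-570 - 175/(-220)) - 2453 = sqrt(-570 - 175*(-1/220)) - 2453 = sqrt(-570 + 35/44) - 2453 = sqrt(-25045/44) - 2453 = I*sqrt(275495)/22 - 2453 = -2453 + I*sqrt(275495)/22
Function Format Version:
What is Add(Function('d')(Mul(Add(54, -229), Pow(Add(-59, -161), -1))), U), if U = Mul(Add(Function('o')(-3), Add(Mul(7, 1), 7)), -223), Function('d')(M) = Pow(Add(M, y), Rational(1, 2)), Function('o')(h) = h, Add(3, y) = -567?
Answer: Add(-2453, Mul(Rational(1, 22), I, Pow(275495, Rational(1, 2)))) ≈ Add(-2453.0, Mul(23.858, I))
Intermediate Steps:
y = -570 (y = Add(-3, -567) = -570)
Function('d')(M) = Pow(Add(-570, M), Rational(1, 2)) (Function('d')(M) = Pow(Add(M, -570), Rational(1, 2)) = Pow(Add(-570, M), Rational(1, 2)))
U = -2453 (U = Mul(Add(-3, Add(Mul(7, 1), 7)), -223) = Mul(Add(-3, Add(7, 7)), -223) = Mul(Add(-3, 14), -223) = Mul(11, -223) = -2453)
Add(Function('d')(Mul(Add(54, -229), Pow(Add(-59, -161), -1))), U) = Add(Pow(Add(-570, Mul(Add(54, -229), Pow(Add(-59, -161), -1))), Rational(1, 2)), -2453) = Add(Pow(Add(-570, Mul(-175, Pow(-220, -1))), Rational(1, 2)), -2453) = Add(Pow(Add(-570, Mul(-175, Rational(-1, 220))), Rational(1, 2)), -2453) = Add(Pow(Add(-570, Rational(35, 44)), Rational(1, 2)), -2453) = Add(Pow(Rational(-25045, 44), Rational(1, 2)), -2453) = Add(Mul(Rational(1, 22), I, Pow(275495, Rational(1, 2))), -2453) = Add(-2453, Mul(Rational(1, 22), I, Pow(275495, Rational(1, 2))))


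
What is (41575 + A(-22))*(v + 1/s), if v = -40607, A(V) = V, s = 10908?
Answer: -681686437545/404 ≈ -1.6873e+9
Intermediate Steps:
(41575 + A(-22))*(v + 1/s) = (41575 - 22)*(-40607 + 1/10908) = 41553*(-40607 + 1/10908) = 41553*(-442941155/10908) = -681686437545/404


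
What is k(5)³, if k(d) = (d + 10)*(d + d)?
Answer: 3375000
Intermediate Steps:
k(d) = 2*d*(10 + d) (k(d) = (10 + d)*(2*d) = 2*d*(10 + d))
k(5)³ = (2*5*(10 + 5))³ = (2*5*15)³ = 150³ = 3375000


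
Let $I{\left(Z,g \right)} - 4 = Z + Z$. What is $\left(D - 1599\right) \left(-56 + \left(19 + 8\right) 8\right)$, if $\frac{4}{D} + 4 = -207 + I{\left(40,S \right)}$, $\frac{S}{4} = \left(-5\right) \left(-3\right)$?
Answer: $- \frac{32492320}{127} \approx -2.5585 \cdot 10^{5}$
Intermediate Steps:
$S = 60$ ($S = 4 \left(\left(-5\right) \left(-3\right)\right) = 4 \cdot 15 = 60$)
$I{\left(Z,g \right)} = 4 + 2 Z$ ($I{\left(Z,g \right)} = 4 + \left(Z + Z\right) = 4 + 2 Z$)
$D = - \frac{4}{127}$ ($D = \frac{4}{-4 + \left(-207 + \left(4 + 2 \cdot 40\right)\right)} = \frac{4}{-4 + \left(-207 + \left(4 + 80\right)\right)} = \frac{4}{-4 + \left(-207 + 84\right)} = \frac{4}{-4 - 123} = \frac{4}{-127} = 4 \left(- \frac{1}{127}\right) = - \frac{4}{127} \approx -0.031496$)
$\left(D - 1599\right) \left(-56 + \left(19 + 8\right) 8\right) = \left(- \frac{4}{127} - 1599\right) \left(-56 + \left(19 + 8\right) 8\right) = - \frac{203077 \left(-56 + 27 \cdot 8\right)}{127} = - \frac{203077 \left(-56 + 216\right)}{127} = \left(- \frac{203077}{127}\right) 160 = - \frac{32492320}{127}$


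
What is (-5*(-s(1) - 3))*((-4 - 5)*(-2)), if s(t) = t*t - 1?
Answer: 270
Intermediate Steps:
s(t) = -1 + t**2 (s(t) = t**2 - 1 = -1 + t**2)
(-5*(-s(1) - 3))*((-4 - 5)*(-2)) = (-5*(-(-1 + 1**2) - 3))*((-4 - 5)*(-2)) = (-5*(-(-1 + 1) - 3))*(-9*(-2)) = -5*(-1*0 - 3)*18 = -5*(0 - 3)*18 = -5*(-3)*18 = 15*18 = 270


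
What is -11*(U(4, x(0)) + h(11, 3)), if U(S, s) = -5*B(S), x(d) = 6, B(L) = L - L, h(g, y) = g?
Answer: -121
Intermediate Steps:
B(L) = 0
U(S, s) = 0 (U(S, s) = -5*0 = 0)
-11*(U(4, x(0)) + h(11, 3)) = -11*(0 + 11) = -11*11 = -121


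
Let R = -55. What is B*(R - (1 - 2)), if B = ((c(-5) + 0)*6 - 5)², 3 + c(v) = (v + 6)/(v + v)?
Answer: -751896/25 ≈ -30076.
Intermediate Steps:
c(v) = -3 + (6 + v)/(2*v) (c(v) = -3 + (v + 6)/(v + v) = -3 + (6 + v)/((2*v)) = -3 + (6 + v)*(1/(2*v)) = -3 + (6 + v)/(2*v))
B = 13924/25 (B = (((-5/2 + 3/(-5)) + 0)*6 - 5)² = (((-5/2 + 3*(-⅕)) + 0)*6 - 5)² = (((-5/2 - ⅗) + 0)*6 - 5)² = ((-31/10 + 0)*6 - 5)² = (-31/10*6 - 5)² = (-93/5 - 5)² = (-118/5)² = 13924/25 ≈ 556.96)
B*(R - (1 - 2)) = 13924*(-55 - (1 - 2))/25 = 13924*(-55 - (-1))/25 = 13924*(-55 - 1*(-1))/25 = 13924*(-55 + 1)/25 = (13924/25)*(-54) = -751896/25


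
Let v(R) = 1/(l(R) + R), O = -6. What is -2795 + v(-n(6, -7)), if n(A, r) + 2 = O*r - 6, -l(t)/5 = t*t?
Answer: -16250131/5814 ≈ -2795.0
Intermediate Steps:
l(t) = -5*t² (l(t) = -5*t*t = -5*t²)
n(A, r) = -8 - 6*r (n(A, r) = -2 + (-6*r - 6) = -2 + (-6 - 6*r) = -8 - 6*r)
v(R) = 1/(R - 5*R²) (v(R) = 1/(-5*R² + R) = 1/(R - 5*R²))
-2795 + v(-n(6, -7)) = -2795 - 1/(((-(-8 - 6*(-7))))*(-1 + 5*(-(-8 - 6*(-7))))) = -2795 - 1/(((-(-8 + 42)))*(-1 + 5*(-(-8 + 42)))) = -2795 - 1/(((-1*34))*(-1 + 5*(-1*34))) = -2795 - 1/(-34*(-1 + 5*(-34))) = -2795 - 1*(-1/34)/(-1 - 170) = -2795 - 1*(-1/34)/(-171) = -2795 - 1*(-1/34)*(-1/171) = -2795 - 1/5814 = -16250131/5814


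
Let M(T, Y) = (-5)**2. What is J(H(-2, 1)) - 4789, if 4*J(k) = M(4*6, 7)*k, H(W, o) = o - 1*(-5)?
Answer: -9503/2 ≈ -4751.5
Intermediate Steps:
M(T, Y) = 25
H(W, o) = 5 + o (H(W, o) = o + 5 = 5 + o)
J(k) = 25*k/4 (J(k) = (25*k)/4 = 25*k/4)
J(H(-2, 1)) - 4789 = 25*(5 + 1)/4 - 4789 = (25/4)*6 - 4789 = 75/2 - 4789 = -9503/2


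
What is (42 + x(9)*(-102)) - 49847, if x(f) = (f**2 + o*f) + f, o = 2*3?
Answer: -64493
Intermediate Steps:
o = 6
x(f) = f**2 + 7*f (x(f) = (f**2 + 6*f) + f = f**2 + 7*f)
(42 + x(9)*(-102)) - 49847 = (42 + (9*(7 + 9))*(-102)) - 49847 = (42 + (9*16)*(-102)) - 49847 = (42 + 144*(-102)) - 49847 = (42 - 14688) - 49847 = -14646 - 49847 = -64493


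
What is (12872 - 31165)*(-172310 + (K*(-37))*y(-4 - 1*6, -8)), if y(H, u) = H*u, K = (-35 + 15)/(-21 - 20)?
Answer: 130317685630/41 ≈ 3.1785e+9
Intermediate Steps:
K = 20/41 (K = -20/(-41) = -20*(-1/41) = 20/41 ≈ 0.48780)
(12872 - 31165)*(-172310 + (K*(-37))*y(-4 - 1*6, -8)) = (12872 - 31165)*(-172310 + ((20/41)*(-37))*((-4 - 1*6)*(-8))) = -18293*(-172310 - 740*(-4 - 6)*(-8)/41) = -18293*(-172310 - (-7400)*(-8)/41) = -18293*(-172310 - 740/41*80) = -18293*(-172310 - 59200/41) = -18293*(-7123910/41) = 130317685630/41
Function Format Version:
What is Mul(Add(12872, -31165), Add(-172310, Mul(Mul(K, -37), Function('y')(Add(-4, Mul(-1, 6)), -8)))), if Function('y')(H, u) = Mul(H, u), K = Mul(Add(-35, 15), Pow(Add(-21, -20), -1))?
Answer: Rational(130317685630, 41) ≈ 3.1785e+9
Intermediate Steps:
K = Rational(20, 41) (K = Mul(-20, Pow(-41, -1)) = Mul(-20, Rational(-1, 41)) = Rational(20, 41) ≈ 0.48780)
Mul(Add(12872, -31165), Add(-172310, Mul(Mul(K, -37), Function('y')(Add(-4, Mul(-1, 6)), -8)))) = Mul(Add(12872, -31165), Add(-172310, Mul(Mul(Rational(20, 41), -37), Mul(Add(-4, Mul(-1, 6)), -8)))) = Mul(-18293, Add(-172310, Mul(Rational(-740, 41), Mul(Add(-4, -6), -8)))) = Mul(-18293, Add(-172310, Mul(Rational(-740, 41), Mul(-10, -8)))) = Mul(-18293, Add(-172310, Mul(Rational(-740, 41), 80))) = Mul(-18293, Add(-172310, Rational(-59200, 41))) = Mul(-18293, Rational(-7123910, 41)) = Rational(130317685630, 41)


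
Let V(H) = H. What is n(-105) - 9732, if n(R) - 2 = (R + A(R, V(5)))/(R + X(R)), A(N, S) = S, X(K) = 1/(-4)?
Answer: -4095930/421 ≈ -9729.0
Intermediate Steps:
X(K) = -1/4
n(R) = 2 + (5 + R)/(-1/4 + R) (n(R) = 2 + (R + 5)/(R - 1/4) = 2 + (5 + R)/(-1/4 + R))
n(-105) - 9732 = 6*(3 + 2*(-105))/(-1 + 4*(-105)) - 9732 = 6*(3 - 210)/(-1 - 420) - 9732 = 6*(-207)/(-421) - 9732 = 6*(-1/421)*(-207) - 9732 = 1242/421 - 9732 = -4095930/421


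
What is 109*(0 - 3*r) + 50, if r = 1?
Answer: -277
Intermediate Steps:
109*(0 - 3*r) + 50 = 109*(0 - 3*1) + 50 = 109*(0 - 3) + 50 = 109*(-3) + 50 = -327 + 50 = -277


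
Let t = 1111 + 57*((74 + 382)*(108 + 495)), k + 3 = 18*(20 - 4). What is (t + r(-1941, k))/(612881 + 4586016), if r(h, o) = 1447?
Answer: 15675734/5198897 ≈ 3.0152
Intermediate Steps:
k = 285 (k = -3 + 18*(20 - 4) = -3 + 18*16 = -3 + 288 = 285)
t = 15674287 (t = 1111 + 57*(456*603) = 1111 + 57*274968 = 1111 + 15673176 = 15674287)
(t + r(-1941, k))/(612881 + 4586016) = (15674287 + 1447)/(612881 + 4586016) = 15675734/5198897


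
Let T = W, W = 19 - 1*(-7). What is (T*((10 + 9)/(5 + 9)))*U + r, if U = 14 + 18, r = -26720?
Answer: -179136/7 ≈ -25591.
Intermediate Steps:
W = 26 (W = 19 + 7 = 26)
U = 32
T = 26
(T*((10 + 9)/(5 + 9)))*U + r = (26*((10 + 9)/(5 + 9)))*32 - 26720 = (26*(19/14))*32 - 26720 = (247/7)*32 - 26720 = 7904/7 - 26720 = -179136/7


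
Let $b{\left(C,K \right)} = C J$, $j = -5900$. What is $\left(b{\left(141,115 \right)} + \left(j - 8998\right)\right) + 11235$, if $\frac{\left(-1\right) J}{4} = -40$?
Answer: $18897$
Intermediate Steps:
$J = 160$ ($J = \left(-4\right) \left(-40\right) = 160$)
$b{\left(C,K \right)} = 160 C$ ($b{\left(C,K \right)} = C 160 = 160 C$)
$\left(b{\left(141,115 \right)} + \left(j - 8998\right)\right) + 11235 = \left(160 \cdot 141 - 14898\right) + 11235 = \left(22560 - 14898\right) + 11235 = 7662 + 11235 = 18897$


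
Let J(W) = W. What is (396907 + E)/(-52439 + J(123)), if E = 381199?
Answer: -389053/26158 ≈ -14.873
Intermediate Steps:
(396907 + E)/(-52439 + J(123)) = (396907 + 381199)/(-52439 + 123) = 778106/(-52316) = 778106*(-1/52316) = -389053/26158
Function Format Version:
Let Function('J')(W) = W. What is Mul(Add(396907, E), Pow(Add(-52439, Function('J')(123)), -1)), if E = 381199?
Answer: Rational(-389053, 26158) ≈ -14.873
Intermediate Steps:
Mul(Add(396907, E), Pow(Add(-52439, Function('J')(123)), -1)) = Mul(Add(396907, 381199), Pow(Add(-52439, 123), -1)) = Mul(778106, Pow(-52316, -1)) = Mul(778106, Rational(-1, 52316)) = Rational(-389053, 26158)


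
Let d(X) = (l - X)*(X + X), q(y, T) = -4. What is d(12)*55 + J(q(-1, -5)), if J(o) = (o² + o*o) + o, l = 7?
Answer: -6572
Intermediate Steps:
d(X) = 2*X*(7 - X) (d(X) = (7 - X)*(X + X) = (7 - X)*(2*X) = 2*X*(7 - X))
J(o) = o + 2*o² (J(o) = (o² + o²) + o = 2*o² + o = o + 2*o²)
d(12)*55 + J(q(-1, -5)) = (2*12*(7 - 1*12))*55 - 4*(1 + 2*(-4)) = (2*12*(7 - 12))*55 - 4*(1 - 8) = (2*12*(-5))*55 - 4*(-7) = -120*55 + 28 = -6600 + 28 = -6572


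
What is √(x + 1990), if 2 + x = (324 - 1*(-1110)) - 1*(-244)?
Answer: √3666 ≈ 60.547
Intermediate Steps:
x = 1676 (x = -2 + ((324 - 1*(-1110)) - 1*(-244)) = -2 + ((324 + 1110) + 244) = -2 + (1434 + 244) = -2 + 1678 = 1676)
√(x + 1990) = √(1676 + 1990) = √3666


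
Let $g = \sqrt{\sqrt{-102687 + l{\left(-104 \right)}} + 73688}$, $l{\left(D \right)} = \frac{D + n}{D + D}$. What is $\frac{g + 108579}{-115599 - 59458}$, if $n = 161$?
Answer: $- \frac{108579}{175057} - \frac{\sqrt{49813088 + 273 i \sqrt{629629}}}{4551482} \approx -0.6218 - 3.3717 \cdot 10^{-6} i$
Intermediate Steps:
$l{\left(D \right)} = \frac{161 + D}{2 D}$ ($l{\left(D \right)} = \frac{D + 161}{D + D} = \frac{161 + D}{2 D}$)
$g = \sqrt{73688 + \frac{21 i \sqrt{629629}}{52}}$ ($g = \sqrt{\sqrt{-102687 + \frac{161 - 104}{2 \left(-104\right)}} + 73688} = \sqrt{\sqrt{-102687 + \frac{1}{2} \left(- \frac{1}{104}\right) 57} + 73688} = \sqrt{\sqrt{-102687 - \frac{57}{208}} + 73688} = \sqrt{\sqrt{- \frac{21358953}{208}} + 73688} = \sqrt{\frac{21 i \sqrt{629629}}{52} + 73688} = \sqrt{73688 + \frac{21 i \sqrt{629629}}{52}} \approx 271.46 + 0.5902 i$)
$\frac{g + 108579}{-115599 - 59458} = \frac{\frac{\sqrt{49813088 + 273 i \sqrt{629629}}}{26} + 108579}{-115599 - 59458} = \frac{108579 + \frac{\sqrt{49813088 + 273 i \sqrt{629629}}}{26}}{-175057} = \left(108579 + \frac{\sqrt{49813088 + 273 i \sqrt{629629}}}{26}\right) \left(- \frac{1}{175057}\right) = - \frac{108579}{175057} - \frac{\sqrt{49813088 + 273 i \sqrt{629629}}}{4551482}$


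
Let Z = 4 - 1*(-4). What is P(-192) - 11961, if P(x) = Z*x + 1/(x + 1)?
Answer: -2577928/191 ≈ -13497.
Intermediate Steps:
Z = 8 (Z = 4 + 4 = 8)
P(x) = 1/(1 + x) + 8*x (P(x) = 8*x + 1/(x + 1) = 8*x + 1/(1 + x) = 1/(1 + x) + 8*x)
P(-192) - 11961 = (1 + 8*(-192) + 8*(-192)²)/(1 - 192) - 11961 = (1 - 1536 + 8*36864)/(-191) - 11961 = -(1 - 1536 + 294912)/191 - 11961 = -1/191*293377 - 11961 = -293377/191 - 11961 = -2577928/191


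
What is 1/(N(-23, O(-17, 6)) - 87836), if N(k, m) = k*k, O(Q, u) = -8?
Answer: -1/87307 ≈ -1.1454e-5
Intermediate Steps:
N(k, m) = k**2
1/(N(-23, O(-17, 6)) - 87836) = 1/((-23)**2 - 87836) = 1/(529 - 87836) = 1/(-87307) = -1/87307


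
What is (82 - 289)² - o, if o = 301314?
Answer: -258465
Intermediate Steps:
(82 - 289)² - o = (82 - 289)² - 1*301314 = (-207)² - 301314 = 42849 - 301314 = -258465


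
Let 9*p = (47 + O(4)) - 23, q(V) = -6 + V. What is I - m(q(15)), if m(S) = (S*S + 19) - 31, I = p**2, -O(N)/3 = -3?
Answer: -500/9 ≈ -55.556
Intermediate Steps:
O(N) = 9 (O(N) = -3*(-3) = 9)
p = 11/3 (p = ((47 + 9) - 23)/9 = (56 - 23)/9 = (1/9)*33 = 11/3 ≈ 3.6667)
I = 121/9 (I = (11/3)**2 = 121/9 ≈ 13.444)
m(S) = -12 + S**2 (m(S) = (S**2 + 19) - 31 = (19 + S**2) - 31 = -12 + S**2)
I - m(q(15)) = 121/9 - (-12 + (-6 + 15)**2) = 121/9 - (-12 + 9**2) = 121/9 - (-12 + 81) = 121/9 - 1*69 = 121/9 - 69 = -500/9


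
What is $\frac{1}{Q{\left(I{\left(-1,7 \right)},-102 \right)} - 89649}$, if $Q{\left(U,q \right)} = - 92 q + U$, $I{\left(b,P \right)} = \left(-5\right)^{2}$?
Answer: $- \frac{1}{80240} \approx -1.2463 \cdot 10^{-5}$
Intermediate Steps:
$I{\left(b,P \right)} = 25$
$Q{\left(U,q \right)} = U - 92 q$
$\frac{1}{Q{\left(I{\left(-1,7 \right)},-102 \right)} - 89649} = \frac{1}{\left(25 - -9384\right) - 89649} = \frac{1}{\left(25 + 9384\right) - 89649} = \frac{1}{9409 - 89649} = \frac{1}{-80240} = - \frac{1}{80240}$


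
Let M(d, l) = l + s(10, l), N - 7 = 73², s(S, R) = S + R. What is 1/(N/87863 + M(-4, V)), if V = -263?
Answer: -87863/45331972 ≈ -0.0019382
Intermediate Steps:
s(S, R) = R + S
N = 5336 (N = 7 + 73² = 7 + 5329 = 5336)
M(d, l) = 10 + 2*l (M(d, l) = l + (l + 10) = l + (10 + l) = 10 + 2*l)
1/(N/87863 + M(-4, V)) = 1/(5336/87863 + (10 + 2*(-263))) = 1/(5336*(1/87863) + (10 - 526)) = 1/(5336/87863 - 516) = 1/(-45331972/87863) = -87863/45331972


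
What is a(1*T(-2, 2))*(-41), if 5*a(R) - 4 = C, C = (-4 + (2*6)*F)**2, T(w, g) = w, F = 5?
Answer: -25748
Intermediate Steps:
C = 3136 (C = (-4 + (2*6)*5)**2 = (-4 + 12*5)**2 = (-4 + 60)**2 = 56**2 = 3136)
a(R) = 628 (a(R) = 4/5 + (1/5)*3136 = 4/5 + 3136/5 = 628)
a(1*T(-2, 2))*(-41) = 628*(-41) = -25748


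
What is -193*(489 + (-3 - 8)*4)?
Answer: -85885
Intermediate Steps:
-193*(489 + (-3 - 8)*4) = -193*(489 - 11*4) = -193*(489 - 44) = -193*445 = -85885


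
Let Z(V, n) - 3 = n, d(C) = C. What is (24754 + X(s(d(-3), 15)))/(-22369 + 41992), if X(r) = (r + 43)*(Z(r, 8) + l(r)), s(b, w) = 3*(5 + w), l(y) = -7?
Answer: 25166/19623 ≈ 1.2825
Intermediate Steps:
Z(V, n) = 3 + n
s(b, w) = 15 + 3*w
X(r) = 172 + 4*r (X(r) = (r + 43)*((3 + 8) - 7) = (43 + r)*(11 - 7) = (43 + r)*4 = 172 + 4*r)
(24754 + X(s(d(-3), 15)))/(-22369 + 41992) = (24754 + (172 + 4*(15 + 3*15)))/(-22369 + 41992) = (24754 + (172 + 4*(15 + 45)))/19623 = (24754 + (172 + 4*60))*(1/19623) = (24754 + (172 + 240))*(1/19623) = (24754 + 412)*(1/19623) = 25166*(1/19623) = 25166/19623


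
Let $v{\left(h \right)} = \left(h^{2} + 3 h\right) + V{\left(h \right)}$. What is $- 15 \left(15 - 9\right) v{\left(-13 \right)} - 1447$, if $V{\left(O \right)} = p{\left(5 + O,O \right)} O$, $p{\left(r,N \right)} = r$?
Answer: $-22507$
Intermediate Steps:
$V{\left(O \right)} = O \left(5 + O\right)$ ($V{\left(O \right)} = \left(5 + O\right) O = O \left(5 + O\right)$)
$v{\left(h \right)} = h^{2} + 3 h + h \left(5 + h\right)$ ($v{\left(h \right)} = \left(h^{2} + 3 h\right) + h \left(5 + h\right) = h^{2} + 3 h + h \left(5 + h\right)$)
$- 15 \left(15 - 9\right) v{\left(-13 \right)} - 1447 = - 15 \left(15 - 9\right) 2 \left(-13\right) \left(4 - 13\right) - 1447 = \left(-15\right) 6 \cdot 2 \left(-13\right) \left(-9\right) - 1447 = \left(-90\right) 234 - 1447 = -21060 - 1447 = -22507$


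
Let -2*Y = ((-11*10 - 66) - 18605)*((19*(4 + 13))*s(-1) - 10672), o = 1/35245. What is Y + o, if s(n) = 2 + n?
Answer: -6850379234403/70490 ≈ -9.7182e+7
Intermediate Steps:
o = 1/35245 ≈ 2.8373e-5
Y = -194364569/2 (Y = -((-11*10 - 66) - 18605)*((19*(4 + 13))*(2 - 1) - 10672)/2 = -((-110 - 66) - 18605)*((19*17)*1 - 10672)/2 = -(-176 - 18605)*(323*1 - 10672)/2 = -(-18781)*(323 - 10672)/2 = -(-18781)*(-10349)/2 = -½*194364569 = -194364569/2 ≈ -9.7182e+7)
Y + o = -194364569/2 + 1/35245 = -6850379234403/70490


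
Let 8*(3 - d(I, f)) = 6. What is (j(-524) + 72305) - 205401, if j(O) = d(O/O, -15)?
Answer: -532375/4 ≈ -1.3309e+5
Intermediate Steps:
d(I, f) = 9/4 (d(I, f) = 3 - ⅛*6 = 3 - ¾ = 9/4)
j(O) = 9/4
(j(-524) + 72305) - 205401 = (9/4 + 72305) - 205401 = 289229/4 - 205401 = -532375/4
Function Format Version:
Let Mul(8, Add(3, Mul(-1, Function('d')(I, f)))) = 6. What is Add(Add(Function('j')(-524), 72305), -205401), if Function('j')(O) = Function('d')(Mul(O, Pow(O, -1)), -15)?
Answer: Rational(-532375, 4) ≈ -1.3309e+5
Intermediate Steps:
Function('d')(I, f) = Rational(9, 4) (Function('d')(I, f) = Add(3, Mul(Rational(-1, 8), 6)) = Add(3, Rational(-3, 4)) = Rational(9, 4))
Function('j')(O) = Rational(9, 4)
Add(Add(Function('j')(-524), 72305), -205401) = Add(Add(Rational(9, 4), 72305), -205401) = Add(Rational(289229, 4), -205401) = Rational(-532375, 4)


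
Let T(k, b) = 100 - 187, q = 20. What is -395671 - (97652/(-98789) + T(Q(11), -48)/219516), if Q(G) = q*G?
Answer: -2860135774426043/7228588708 ≈ -3.9567e+5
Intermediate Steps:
Q(G) = 20*G
T(k, b) = -87
-395671 - (97652/(-98789) + T(Q(11), -48)/219516) = -395671 - (97652/(-98789) - 87/219516) = -395671 - (97652*(-1/98789) - 87*1/219516) = -395671 - (-97652/98789 - 29/73172) = -395671 - 1*(-7148257025/7228588708) = -395671 + 7148257025/7228588708 = -2860135774426043/7228588708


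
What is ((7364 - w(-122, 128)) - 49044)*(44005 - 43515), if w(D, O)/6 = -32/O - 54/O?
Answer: -326739595/16 ≈ -2.0421e+7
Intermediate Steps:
w(D, O) = -516/O (w(D, O) = 6*(-32/O - 54/O) = 6*(-86/O) = -516/O)
((7364 - w(-122, 128)) - 49044)*(44005 - 43515) = ((7364 - (-516)/128) - 49044)*(44005 - 43515) = ((7364 - (-516)/128) - 49044)*490 = ((7364 - 1*(-129/32)) - 49044)*490 = ((7364 + 129/32) - 49044)*490 = (235777/32 - 49044)*490 = -1333631/32*490 = -326739595/16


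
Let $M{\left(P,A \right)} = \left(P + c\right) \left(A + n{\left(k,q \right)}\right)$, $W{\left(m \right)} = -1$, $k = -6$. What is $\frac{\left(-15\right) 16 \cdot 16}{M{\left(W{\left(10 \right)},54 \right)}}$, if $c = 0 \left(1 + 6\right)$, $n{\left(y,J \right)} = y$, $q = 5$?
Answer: $80$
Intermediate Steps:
$c = 0$ ($c = 0 \cdot 7 = 0$)
$M{\left(P,A \right)} = P \left(-6 + A\right)$ ($M{\left(P,A \right)} = \left(P + 0\right) \left(A - 6\right) = P \left(-6 + A\right)$)
$\frac{\left(-15\right) 16 \cdot 16}{M{\left(W{\left(10 \right)},54 \right)}} = \frac{\left(-15\right) 16 \cdot 16}{\left(-1\right) \left(-6 + 54\right)} = \frac{\left(-240\right) 16}{\left(-1\right) 48} = - \frac{3840}{-48} = \left(-3840\right) \left(- \frac{1}{48}\right) = 80$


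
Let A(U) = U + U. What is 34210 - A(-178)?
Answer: 34566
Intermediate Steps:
A(U) = 2*U
34210 - A(-178) = 34210 - 2*(-178) = 34210 - 1*(-356) = 34210 + 356 = 34566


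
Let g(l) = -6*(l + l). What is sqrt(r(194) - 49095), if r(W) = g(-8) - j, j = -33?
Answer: I*sqrt(48966) ≈ 221.28*I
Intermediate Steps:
g(l) = -12*l
r(W) = 129 (r(W) = -12*(-8) - 1*(-33) = 96 + 33 = 129)
sqrt(r(194) - 49095) = sqrt(129 - 49095) = sqrt(-48966) = I*sqrt(48966)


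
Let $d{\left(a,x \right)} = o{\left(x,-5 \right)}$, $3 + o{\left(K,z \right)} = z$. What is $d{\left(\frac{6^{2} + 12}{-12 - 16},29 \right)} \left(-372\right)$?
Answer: $2976$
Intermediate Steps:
$o{\left(K,z \right)} = -3 + z$
$d{\left(a,x \right)} = -8$ ($d{\left(a,x \right)} = -3 - 5 = -8$)
$d{\left(\frac{6^{2} + 12}{-12 - 16},29 \right)} \left(-372\right) = \left(-8\right) \left(-372\right) = 2976$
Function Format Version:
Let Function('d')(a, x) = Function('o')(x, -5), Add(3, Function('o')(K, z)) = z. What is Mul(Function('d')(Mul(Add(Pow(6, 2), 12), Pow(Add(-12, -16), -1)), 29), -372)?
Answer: 2976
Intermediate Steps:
Function('o')(K, z) = Add(-3, z)
Function('d')(a, x) = -8 (Function('d')(a, x) = Add(-3, -5) = -8)
Mul(Function('d')(Mul(Add(Pow(6, 2), 12), Pow(Add(-12, -16), -1)), 29), -372) = Mul(-8, -372) = 2976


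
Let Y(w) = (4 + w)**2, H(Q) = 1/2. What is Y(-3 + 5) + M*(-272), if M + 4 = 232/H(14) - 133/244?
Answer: -7621080/61 ≈ -1.2494e+5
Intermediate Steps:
H(Q) = 1/2
M = 112107/244 (M = -4 + (232/(1/2) - 133/244) = -4 + (232*2 - 133*1/244) = -4 + (464 - 133/244) = -4 + 113083/244 = 112107/244 ≈ 459.46)
Y(-3 + 5) + M*(-272) = (4 + (-3 + 5))**2 + (112107/244)*(-272) = (4 + 2)**2 - 7623276/61 = 6**2 - 7623276/61 = 36 - 7623276/61 = -7621080/61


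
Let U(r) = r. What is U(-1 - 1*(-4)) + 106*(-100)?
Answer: -10597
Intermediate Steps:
U(-1 - 1*(-4)) + 106*(-100) = (-1 - 1*(-4)) + 106*(-100) = (-1 + 4) - 10600 = 3 - 10600 = -10597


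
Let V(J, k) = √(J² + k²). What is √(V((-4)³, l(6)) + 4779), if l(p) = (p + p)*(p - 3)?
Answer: √(4779 + 4*√337) ≈ 69.659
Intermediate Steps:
l(p) = 2*p*(-3 + p) (l(p) = (2*p)*(-3 + p) = 2*p*(-3 + p))
√(V((-4)³, l(6)) + 4779) = √(√(((-4)³)² + (2*6*(-3 + 6))²) + 4779) = √(√((-64)² + (2*6*3)²) + 4779) = √(√(4096 + 36²) + 4779) = √(√(4096 + 1296) + 4779) = √(√5392 + 4779) = √(4*√337 + 4779) = √(4779 + 4*√337)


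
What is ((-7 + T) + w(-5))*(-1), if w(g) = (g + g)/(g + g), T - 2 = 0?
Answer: 4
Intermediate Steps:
T = 2 (T = 2 + 0 = 2)
w(g) = 1 (w(g) = (2*g)/((2*g)) = (2*g)*(1/(2*g)) = 1)
((-7 + T) + w(-5))*(-1) = ((-7 + 2) + 1)*(-1) = (-5 + 1)*(-1) = -4*(-1) = 4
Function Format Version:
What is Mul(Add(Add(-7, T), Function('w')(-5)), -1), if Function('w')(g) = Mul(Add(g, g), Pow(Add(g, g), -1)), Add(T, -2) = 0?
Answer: 4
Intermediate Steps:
T = 2 (T = Add(2, 0) = 2)
Function('w')(g) = 1 (Function('w')(g) = Mul(Mul(2, g), Pow(Mul(2, g), -1)) = Mul(Mul(2, g), Mul(Rational(1, 2), Pow(g, -1))) = 1)
Mul(Add(Add(-7, T), Function('w')(-5)), -1) = Mul(Add(Add(-7, 2), 1), -1) = Mul(Add(-5, 1), -1) = Mul(-4, -1) = 4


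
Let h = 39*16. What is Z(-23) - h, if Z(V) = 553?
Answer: -71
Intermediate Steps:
h = 624
Z(-23) - h = 553 - 1*624 = 553 - 624 = -71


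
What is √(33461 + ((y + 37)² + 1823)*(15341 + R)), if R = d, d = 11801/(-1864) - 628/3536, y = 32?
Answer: 2*√66948292768342102/51493 ≈ 10050.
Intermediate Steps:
d = -2681183/411944 (d = 11801*(-1/1864) - 628*1/3536 = -11801/1864 - 157/884 = -2681183/411944 ≈ -6.5086)
R = -2681183/411944 ≈ -6.5086
√(33461 + ((y + 37)² + 1823)*(15341 + R)) = √(33461 + ((32 + 37)² + 1823)*(15341 - 2681183/411944)) = √(33461 + (69² + 1823)*(6316951721/411944)) = √(33461 + (4761 + 1823)*(6316951721/411944)) = √(33461 + 6584*(6316951721/411944)) = √(33461 + 5198851266383/51493) = √(5200574273656/51493) = 2*√66948292768342102/51493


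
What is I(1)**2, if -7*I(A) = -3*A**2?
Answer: 9/49 ≈ 0.18367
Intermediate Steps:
I(A) = 3*A**2/7 (I(A) = -(-3)*A**2/7 = 3*A**2/7)
I(1)**2 = ((3/7)*1**2)**2 = ((3/7)*1)**2 = (3/7)**2 = 9/49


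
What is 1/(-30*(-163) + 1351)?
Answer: 1/6241 ≈ 0.00016023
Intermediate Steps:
1/(-30*(-163) + 1351) = 1/(4890 + 1351) = 1/6241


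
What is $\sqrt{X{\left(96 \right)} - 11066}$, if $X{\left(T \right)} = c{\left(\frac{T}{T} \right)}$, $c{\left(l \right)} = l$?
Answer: $i \sqrt{11065} \approx 105.19 i$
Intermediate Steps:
$X{\left(T \right)} = 1$ ($X{\left(T \right)} = \frac{T}{T} = 1$)
$\sqrt{X{\left(96 \right)} - 11066} = \sqrt{1 - 11066} = \sqrt{-11065} = i \sqrt{11065}$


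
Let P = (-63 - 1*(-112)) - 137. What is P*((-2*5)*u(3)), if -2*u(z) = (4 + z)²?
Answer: -21560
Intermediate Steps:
u(z) = -(4 + z)²/2
P = -88 (P = (-63 + 112) - 137 = 49 - 137 = -88)
P*((-2*5)*u(3)) = -88*(-2*5)*(-(4 + 3)²/2) = -(-880)*(-½*7²) = -(-880)*(-½*49) = -(-880)*(-49)/2 = -88*245 = -21560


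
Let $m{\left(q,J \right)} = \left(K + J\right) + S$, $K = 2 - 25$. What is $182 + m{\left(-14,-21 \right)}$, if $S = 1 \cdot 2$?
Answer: $140$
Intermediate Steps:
$S = 2$
$K = -23$ ($K = 2 - 25 = -23$)
$m{\left(q,J \right)} = -21 + J$ ($m{\left(q,J \right)} = \left(-23 + J\right) + 2 = -21 + J$)
$182 + m{\left(-14,-21 \right)} = 182 - 42 = 140$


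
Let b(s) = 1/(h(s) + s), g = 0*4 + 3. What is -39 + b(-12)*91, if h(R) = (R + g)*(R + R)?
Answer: -7865/204 ≈ -38.554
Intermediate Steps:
g = 3 (g = 0 + 3 = 3)
h(R) = 2*R*(3 + R) (h(R) = (R + 3)*(R + R) = (3 + R)*(2*R) = 2*R*(3 + R))
b(s) = 1/(s + 2*s*(3 + s)) (b(s) = 1/(2*s*(3 + s) + s) = 1/(s + 2*s*(3 + s)))
-39 + b(-12)*91 = -39 + (1/((-12)*(7 + 2*(-12))))*91 = -39 - 1/(12*(7 - 24))*91 = -39 - 1/12/(-17)*91 = -39 - 1/12*(-1/17)*91 = -39 + (1/204)*91 = -39 + 91/204 = -7865/204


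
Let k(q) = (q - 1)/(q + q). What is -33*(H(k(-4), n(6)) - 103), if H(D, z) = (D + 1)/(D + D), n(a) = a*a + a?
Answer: 33561/10 ≈ 3356.1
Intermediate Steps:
n(a) = a + a**2 (n(a) = a**2 + a = a + a**2)
k(q) = (-1 + q)/(2*q) (k(q) = (-1 + q)/((2*q)) = (-1 + q)*(1/(2*q)) = (-1 + q)/(2*q))
H(D, z) = (1 + D)/(2*D) (H(D, z) = (1 + D)/((2*D)) = (1 + D)*(1/(2*D)) = (1 + D)/(2*D))
-33*(H(k(-4), n(6)) - 103) = -33*((1 + (1/2)*(-1 - 4)/(-4))/(2*(((1/2)*(-1 - 4)/(-4)))) - 103) = -33*((1 + (1/2)*(-1/4)*(-5))/(2*(((1/2)*(-1/4)*(-5)))) - 103) = -33*((1 + 5/8)/(2*(5/8)) - 103) = -33*((1/2)*(8/5)*(13/8) - 103) = -33*(13/10 - 103) = -33*(-1017/10) = 33561/10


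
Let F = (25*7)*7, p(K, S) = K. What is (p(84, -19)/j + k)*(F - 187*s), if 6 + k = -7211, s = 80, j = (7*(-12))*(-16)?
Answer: 1585994185/16 ≈ 9.9125e+7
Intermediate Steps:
j = 1344 (j = -84*(-16) = 1344)
k = -7217 (k = -6 - 7211 = -7217)
F = 1225 (F = 175*7 = 1225)
(p(84, -19)/j + k)*(F - 187*s) = (84/1344 - 7217)*(1225 - 187*80) = (84*(1/1344) - 7217)*(1225 - 14960) = (1/16 - 7217)*(-13735) = -115471/16*(-13735) = 1585994185/16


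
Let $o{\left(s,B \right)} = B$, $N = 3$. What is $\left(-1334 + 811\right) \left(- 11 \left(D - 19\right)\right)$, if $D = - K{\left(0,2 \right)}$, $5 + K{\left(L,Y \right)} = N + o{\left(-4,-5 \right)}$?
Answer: $-69036$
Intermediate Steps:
$K{\left(L,Y \right)} = -7$ ($K{\left(L,Y \right)} = -5 + \left(3 - 5\right) = -5 - 2 = -7$)
$D = 7$ ($D = \left(-1\right) \left(-7\right) = 7$)
$\left(-1334 + 811\right) \left(- 11 \left(D - 19\right)\right) = \left(-1334 + 811\right) \left(- 11 \left(7 - 19\right)\right) = - 523 \left(\left(-11\right) \left(-12\right)\right) = \left(-523\right) 132 = -69036$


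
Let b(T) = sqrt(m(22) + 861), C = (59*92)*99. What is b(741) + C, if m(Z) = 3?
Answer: 537372 + 12*sqrt(6) ≈ 5.3740e+5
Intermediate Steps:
C = 537372 (C = 5428*99 = 537372)
b(T) = 12*sqrt(6) (b(T) = sqrt(3 + 861) = sqrt(864) = 12*sqrt(6))
b(741) + C = 12*sqrt(6) + 537372 = 537372 + 12*sqrt(6)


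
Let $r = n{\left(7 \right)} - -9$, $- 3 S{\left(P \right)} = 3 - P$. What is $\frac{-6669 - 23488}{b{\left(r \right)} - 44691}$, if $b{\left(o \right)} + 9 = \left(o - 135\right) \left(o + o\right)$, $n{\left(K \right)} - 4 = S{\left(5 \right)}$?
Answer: $\frac{271413}{432148} \approx 0.62806$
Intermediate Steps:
$S{\left(P \right)} = -1 + \frac{P}{3}$ ($S{\left(P \right)} = - \frac{3 - P}{3} = -1 + \frac{P}{3}$)
$n{\left(K \right)} = \frac{14}{3}$ ($n{\left(K \right)} = 4 + \left(-1 + \frac{1}{3} \cdot 5\right) = 4 + \left(-1 + \frac{5}{3}\right) = 4 + \frac{2}{3} = \frac{14}{3}$)
$r = \frac{41}{3}$ ($r = \frac{14}{3} - -9 = \frac{14}{3} + 9 = \frac{41}{3} \approx 13.667$)
$b{\left(o \right)} = -9 + 2 o \left(-135 + o\right)$ ($b{\left(o \right)} = -9 + \left(o - 135\right) \left(o + o\right) = -9 + \left(-135 + o\right) 2 o = -9 + 2 o \left(-135 + o\right)$)
$\frac{-6669 - 23488}{b{\left(r \right)} - 44691} = \frac{-6669 - 23488}{\left(-9 - 3690 + 2 \left(\frac{41}{3}\right)^{2}\right) - 44691} = - \frac{30157}{\left(-9 - 3690 + 2 \cdot \frac{1681}{9}\right) - 44691} = - \frac{30157}{\left(-9 - 3690 + \frac{3362}{9}\right) - 44691} = - \frac{30157}{- \frac{29929}{9} - 44691} = - \frac{30157}{- \frac{432148}{9}} = \left(-30157\right) \left(- \frac{9}{432148}\right) = \frac{271413}{432148}$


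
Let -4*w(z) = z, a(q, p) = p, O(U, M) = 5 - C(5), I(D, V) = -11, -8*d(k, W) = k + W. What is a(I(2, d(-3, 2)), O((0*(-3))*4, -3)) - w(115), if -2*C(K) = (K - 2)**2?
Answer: 153/4 ≈ 38.250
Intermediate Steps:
d(k, W) = -W/8 - k/8 (d(k, W) = -(k + W)/8 = -(W + k)/8 = -W/8 - k/8)
C(K) = -(-2 + K)**2/2 (C(K) = -(K - 2)**2/2 = -(-2 + K)**2/2)
O(U, M) = 19/2 (O(U, M) = 5 - (-1)*(-2 + 5)**2/2 = 5 - (-1)*3**2/2 = 5 - (-1)*9/2 = 5 - 1*(-9/2) = 5 + 9/2 = 19/2)
w(z) = -z/4
a(I(2, d(-3, 2)), O((0*(-3))*4, -3)) - w(115) = 19/2 - (-1)*115/4 = 19/2 - 1*(-115/4) = 19/2 + 115/4 = 153/4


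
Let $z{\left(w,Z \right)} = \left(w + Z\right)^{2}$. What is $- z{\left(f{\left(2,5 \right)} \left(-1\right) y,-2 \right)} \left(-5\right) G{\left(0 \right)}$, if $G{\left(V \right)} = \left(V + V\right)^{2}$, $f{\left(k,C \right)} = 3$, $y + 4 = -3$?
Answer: $0$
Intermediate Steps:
$y = -7$ ($y = -4 - 3 = -7$)
$z{\left(w,Z \right)} = \left(Z + w\right)^{2}$
$G{\left(V \right)} = 4 V^{2}$ ($G{\left(V \right)} = \left(2 V\right)^{2} = 4 V^{2}$)
$- z{\left(f{\left(2,5 \right)} \left(-1\right) y,-2 \right)} \left(-5\right) G{\left(0 \right)} = - \left(-2 + 3 \left(-1\right) \left(-7\right)\right)^{2} \left(-5\right) 4 \cdot 0^{2} = - \left(-2 - -21\right)^{2} \left(-5\right) 4 \cdot 0 = - \left(-2 + 21\right)^{2} \left(-5\right) 0 = - 19^{2} \left(-5\right) 0 = \left(-1\right) 361 \left(-5\right) 0 = \left(-361\right) \left(-5\right) 0 = 1805 \cdot 0 = 0$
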